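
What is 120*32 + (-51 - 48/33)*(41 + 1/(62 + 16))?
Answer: 1448897/858 ≈ 1688.7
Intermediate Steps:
120*32 + (-51 - 48/33)*(41 + 1/(62 + 16)) = 3840 + (-51 - 48*1/33)*(41 + 1/78) = 3840 + (-51 - 16/11)*(41 + 1/78) = 3840 - 577/11*3199/78 = 3840 - 1845823/858 = 1448897/858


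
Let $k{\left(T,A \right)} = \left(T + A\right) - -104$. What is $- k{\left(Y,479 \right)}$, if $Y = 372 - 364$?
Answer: $-591$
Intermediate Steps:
$Y = 8$
$k{\left(T,A \right)} = 104 + A + T$ ($k{\left(T,A \right)} = \left(A + T\right) + 104 = 104 + A + T$)
$- k{\left(Y,479 \right)} = - (104 + 479 + 8) = \left(-1\right) 591 = -591$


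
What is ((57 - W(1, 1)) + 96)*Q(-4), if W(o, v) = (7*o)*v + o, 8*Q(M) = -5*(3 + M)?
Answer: 725/8 ≈ 90.625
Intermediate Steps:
Q(M) = -15/8 - 5*M/8 (Q(M) = (-5*(3 + M))/8 = (-15 - 5*M)/8 = -15/8 - 5*M/8)
W(o, v) = o + 7*o*v (W(o, v) = 7*o*v + o = o + 7*o*v)
((57 - W(1, 1)) + 96)*Q(-4) = ((57 - (1 + 7*1)) + 96)*(-15/8 - 5/8*(-4)) = ((57 - (1 + 7)) + 96)*(-15/8 + 5/2) = ((57 - 8) + 96)*(5/8) = (49 + 96)*(5/8) = 145*(5/8) = 725/8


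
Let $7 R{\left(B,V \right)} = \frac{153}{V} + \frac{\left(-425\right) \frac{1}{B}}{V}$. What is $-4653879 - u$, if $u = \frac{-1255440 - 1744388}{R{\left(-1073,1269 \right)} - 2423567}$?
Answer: $- \frac{2287345433560035879}{491492113397} \approx -4.6539 \cdot 10^{6}$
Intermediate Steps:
$R{\left(B,V \right)} = \frac{153}{7 V} - \frac{425}{7 B V}$ ($R{\left(B,V \right)} = \frac{\frac{153}{V} + \frac{\left(-425\right) \frac{1}{B}}{V}}{7} = \frac{\frac{153}{V} - \frac{425}{B V}}{7} = \frac{153}{7 V} - \frac{425}{7 B V}$)
$u = \frac{608356118916}{491492113397}$ ($u = \frac{-1255440 - 1744388}{\frac{17 \left(-25 + 9 \left(-1073\right)\right)}{7 \left(-1073\right) 1269} - 2423567} = - \frac{2999828}{\frac{17}{7} \left(- \frac{1}{1073}\right) \frac{1}{1269} \left(-25 - 9657\right) - 2423567} = - \frac{2999828}{\frac{17}{7} \left(- \frac{1}{1073}\right) \frac{1}{1269} \left(-9682\right) - 2423567} = - \frac{2999828}{\frac{3502}{202797} - 2423567} = - \frac{2999828}{- \frac{491492113397}{202797}} = \left(-2999828\right) \left(- \frac{202797}{491492113397}\right) = \frac{608356118916}{491492113397} \approx 1.2378$)
$-4653879 - u = -4653879 - \frac{608356118916}{491492113397} = - \frac{2287345433560035879}{491492113397}$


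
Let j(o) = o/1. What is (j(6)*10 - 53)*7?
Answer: 49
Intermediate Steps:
j(o) = o (j(o) = o*1 = o)
(j(6)*10 - 53)*7 = (6*10 - 53)*7 = (60 - 53)*7 = 7*7 = 49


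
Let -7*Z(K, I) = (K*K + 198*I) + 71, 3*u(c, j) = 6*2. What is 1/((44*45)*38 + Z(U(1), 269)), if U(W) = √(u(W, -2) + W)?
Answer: 7/473342 ≈ 1.4788e-5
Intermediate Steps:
u(c, j) = 4 (u(c, j) = (6*2)/3 = (⅓)*12 = 4)
U(W) = √(4 + W)
Z(K, I) = -71/7 - 198*I/7 - K²/7 (Z(K, I) = -((K*K + 198*I) + 71)/7 = -((K² + 198*I) + 71)/7 = -(71 + K² + 198*I)/7 = -71/7 - 198*I/7 - K²/7)
1/((44*45)*38 + Z(U(1), 269)) = 1/((44*45)*38 + (-71/7 - 198/7*269 - (√(4 + 1))²/7)) = 1/(1980*38 + (-71/7 - 53262/7 - (√5)²/7)) = 1/(75240 + (-71/7 - 53262/7 - ⅐*5)) = 1/(75240 + (-71/7 - 53262/7 - 5/7)) = 1/(75240 - 53338/7) = 1/(473342/7) = 7/473342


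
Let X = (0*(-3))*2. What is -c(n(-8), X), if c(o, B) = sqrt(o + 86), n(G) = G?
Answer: -sqrt(78) ≈ -8.8318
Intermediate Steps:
X = 0 (X = 0*2 = 0)
c(o, B) = sqrt(86 + o)
-c(n(-8), X) = -sqrt(86 - 8) = -sqrt(78)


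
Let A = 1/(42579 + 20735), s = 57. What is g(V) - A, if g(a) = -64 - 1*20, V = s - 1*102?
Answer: -5318377/63314 ≈ -84.000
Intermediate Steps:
A = 1/63314 ≈ 1.5794e-5
V = -45 (V = 57 - 1*102 = 57 - 102 = -45)
g(a) = -84 (g(a) = -64 - 20 = -84)
g(V) - A = -84 - 1*1/63314 = -84 - 1/63314 = -5318377/63314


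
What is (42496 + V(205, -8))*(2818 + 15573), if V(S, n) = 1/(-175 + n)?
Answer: 143022521897/183 ≈ 7.8154e+8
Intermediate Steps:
(42496 + V(205, -8))*(2818 + 15573) = (42496 + 1/(-175 - 8))*(2818 + 15573) = (42496 + 1/(-183))*18391 = (42496 - 1/183)*18391 = (7776767/183)*18391 = 143022521897/183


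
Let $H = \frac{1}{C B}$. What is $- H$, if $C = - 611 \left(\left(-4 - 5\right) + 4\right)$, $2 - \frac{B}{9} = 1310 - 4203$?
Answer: $- \frac{1}{79598025} \approx -1.2563 \cdot 10^{-8}$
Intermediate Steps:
$B = 26055$ ($B = 18 - 9 \left(1310 - 4203\right) = 18 - -26037 = 18 + 26037 = 26055$)
$C = 3055$ ($C = - 611 \left(-9 + 4\right) = \left(-611\right) \left(-5\right) = 3055$)
$H = \frac{1}{79598025}$ ($H = \frac{1}{3055 \cdot 26055} = \frac{1}{3055} \cdot \frac{1}{26055} = \frac{1}{79598025} \approx 1.2563 \cdot 10^{-8}$)
$- H = \left(-1\right) \frac{1}{79598025} = - \frac{1}{79598025}$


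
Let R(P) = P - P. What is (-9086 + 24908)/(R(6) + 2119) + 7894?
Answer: 16743208/2119 ≈ 7901.5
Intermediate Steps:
R(P) = 0
(-9086 + 24908)/(R(6) + 2119) + 7894 = (-9086 + 24908)/(0 + 2119) + 7894 = 15822/2119 + 7894 = 16743208/2119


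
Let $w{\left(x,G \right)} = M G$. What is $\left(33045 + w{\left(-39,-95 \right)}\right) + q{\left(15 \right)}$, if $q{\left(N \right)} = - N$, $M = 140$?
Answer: $19730$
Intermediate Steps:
$w{\left(x,G \right)} = 140 G$
$\left(33045 + w{\left(-39,-95 \right)}\right) + q{\left(15 \right)} = \left(33045 + 140 \left(-95\right)\right) - 15 = \left(33045 - 13300\right) - 15 = 19745 - 15 = 19730$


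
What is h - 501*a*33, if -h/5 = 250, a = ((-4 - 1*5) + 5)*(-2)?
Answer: -133514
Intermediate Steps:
a = 8 (a = ((-4 - 5) + 5)*(-2) = (-9 + 5)*(-2) = -4*(-2) = 8)
h = -1250 (h = -5*250 = -1250)
h - 501*a*33 = -1250 - 4008*33 = -1250 - 501*264 = -1250 - 132264 = -133514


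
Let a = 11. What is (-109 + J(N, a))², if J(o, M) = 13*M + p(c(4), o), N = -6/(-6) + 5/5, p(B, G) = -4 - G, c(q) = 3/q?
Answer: 784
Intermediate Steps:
N = 2 (N = -6*(-⅙) + 5*(⅕) = 1 + 1 = 2)
J(o, M) = -4 - o + 13*M (J(o, M) = 13*M + (-4 - o) = -4 - o + 13*M)
(-109 + J(N, a))² = (-109 + (-4 - 1*2 + 13*11))² = (-109 + (-4 - 2 + 143))² = (-109 + 137)² = 28² = 784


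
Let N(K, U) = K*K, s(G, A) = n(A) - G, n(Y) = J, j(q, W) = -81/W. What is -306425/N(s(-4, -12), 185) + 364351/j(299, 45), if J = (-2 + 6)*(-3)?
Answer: -119350145/576 ≈ -2.0721e+5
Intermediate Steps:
J = -12 (J = 4*(-3) = -12)
n(Y) = -12
s(G, A) = -12 - G
N(K, U) = K²
-306425/N(s(-4, -12), 185) + 364351/j(299, 45) = -306425/(-12 - 1*(-4))² + 364351/((-81/45)) = -306425/(-12 + 4)² + 364351/((-81*1/45)) = -306425/((-8)²) + 364351/(-9/5) = -306425/64 + 364351*(-5/9) = -306425*1/64 - 1821755/9 = -306425/64 - 1821755/9 = -119350145/576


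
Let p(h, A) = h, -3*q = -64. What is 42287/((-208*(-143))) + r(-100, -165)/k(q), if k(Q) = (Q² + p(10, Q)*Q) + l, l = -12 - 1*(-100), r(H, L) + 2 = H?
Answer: 32573113/25312144 ≈ 1.2869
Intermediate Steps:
r(H, L) = -2 + H
q = 64/3 (q = -⅓*(-64) = 64/3 ≈ 21.333)
l = 88 (l = -12 + 100 = 88)
k(Q) = 88 + Q² + 10*Q (k(Q) = (Q² + 10*Q) + 88 = 88 + Q² + 10*Q)
42287/((-208*(-143))) + r(-100, -165)/k(q) = 42287/((-208*(-143))) + (-2 - 100)/(88 + (64/3)² + 10*(64/3)) = 42287/29744 - 102/(88 + 4096/9 + 640/3) = 42287*(1/29744) - 102/6808/9 = 42287/29744 - 102*9/6808 = 42287/29744 - 459/3404 = 32573113/25312144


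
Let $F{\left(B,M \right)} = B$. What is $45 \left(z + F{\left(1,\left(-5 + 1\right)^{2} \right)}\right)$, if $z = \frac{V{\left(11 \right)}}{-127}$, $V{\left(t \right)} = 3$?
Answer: $\frac{5580}{127} \approx 43.937$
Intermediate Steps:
$z = - \frac{3}{127}$ ($z = \frac{3}{-127} = 3 \left(- \frac{1}{127}\right) = - \frac{3}{127} \approx -0.023622$)
$45 \left(z + F{\left(1,\left(-5 + 1\right)^{2} \right)}\right) = 45 \left(- \frac{3}{127} + 1\right) = 45 \cdot \frac{124}{127} = \frac{5580}{127}$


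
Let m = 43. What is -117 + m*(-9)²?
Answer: 3366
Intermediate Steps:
-117 + m*(-9)² = -117 + 43*(-9)² = -117 + 43*81 = -117 + 3483 = 3366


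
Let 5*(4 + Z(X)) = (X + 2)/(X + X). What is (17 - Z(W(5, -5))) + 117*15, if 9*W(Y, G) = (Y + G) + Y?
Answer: 88777/50 ≈ 1775.5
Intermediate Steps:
W(Y, G) = G/9 + 2*Y/9 (W(Y, G) = ((Y + G) + Y)/9 = ((G + Y) + Y)/9 = (G + 2*Y)/9 = G/9 + 2*Y/9)
Z(X) = -4 + (2 + X)/(10*X) (Z(X) = -4 + ((X + 2)/(X + X))/5 = -4 + ((2 + X)/((2*X)))/5 = -4 + ((2 + X)*(1/(2*X)))/5 = -4 + ((2 + X)/(2*X))/5 = -4 + (2 + X)/(10*X))
(17 - Z(W(5, -5))) + 117*15 = (17 - (2 - 39*((⅑)*(-5) + (2/9)*5))/(10*((⅑)*(-5) + (2/9)*5))) + 117*15 = (17 - (2 - 39*(-5/9 + 10/9))/(10*(-5/9 + 10/9))) + 1755 = (17 - (2 - 39*5/9)/(10*5/9)) + 1755 = (17 - 9*(2 - 65/3)/(10*5)) + 1755 = (17 - 9*(-59)/(10*5*3)) + 1755 = (17 - 1*(-177/50)) + 1755 = (17 + 177/50) + 1755 = 1027/50 + 1755 = 88777/50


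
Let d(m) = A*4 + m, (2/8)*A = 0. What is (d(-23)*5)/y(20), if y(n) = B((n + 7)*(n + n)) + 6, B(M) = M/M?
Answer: -115/7 ≈ -16.429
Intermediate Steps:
A = 0 (A = 4*0 = 0)
B(M) = 1
d(m) = m (d(m) = 0*4 + m = 0 + m = m)
y(n) = 7 (y(n) = 1 + 6 = 7)
(d(-23)*5)/y(20) = -23*5/7 = -115*1/7 = -115/7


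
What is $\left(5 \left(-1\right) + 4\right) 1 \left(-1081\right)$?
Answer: $1081$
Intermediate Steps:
$\left(5 \left(-1\right) + 4\right) 1 \left(-1081\right) = \left(-5 + 4\right) 1 \left(-1081\right) = \left(-1\right) 1 \left(-1081\right) = \left(-1\right) \left(-1081\right) = 1081$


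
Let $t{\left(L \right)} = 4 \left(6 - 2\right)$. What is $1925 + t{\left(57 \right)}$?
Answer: $1941$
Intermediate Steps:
$t{\left(L \right)} = 16$ ($t{\left(L \right)} = 4 \cdot 4 = 16$)
$1925 + t{\left(57 \right)} = 1925 + 16 = 1941$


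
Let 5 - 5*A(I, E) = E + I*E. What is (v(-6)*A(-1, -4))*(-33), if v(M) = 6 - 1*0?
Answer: -198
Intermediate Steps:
A(I, E) = 1 - E/5 - E*I/5 (A(I, E) = 1 - (E + I*E)/5 = 1 - (E + E*I)/5 = 1 + (-E/5 - E*I/5) = 1 - E/5 - E*I/5)
v(M) = 6 (v(M) = 6 + 0 = 6)
(v(-6)*A(-1, -4))*(-33) = (6*(1 - ⅕*(-4) - ⅕*(-4)*(-1)))*(-33) = (6*(1 + ⅘ - ⅘))*(-33) = (6*1)*(-33) = 6*(-33) = -198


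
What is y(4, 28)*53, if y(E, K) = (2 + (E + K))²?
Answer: 61268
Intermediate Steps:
y(E, K) = (2 + E + K)²
y(4, 28)*53 = (2 + 4 + 28)²*53 = 34²*53 = 1156*53 = 61268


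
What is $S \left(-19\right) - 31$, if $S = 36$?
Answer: $-715$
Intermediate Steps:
$S \left(-19\right) - 31 = 36 \left(-19\right) - 31 = -684 - 31 = -715$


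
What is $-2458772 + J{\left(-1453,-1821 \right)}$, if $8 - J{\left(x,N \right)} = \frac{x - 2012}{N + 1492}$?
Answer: $- \frac{115562403}{47} \approx -2.4588 \cdot 10^{6}$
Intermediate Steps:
$J{\left(x,N \right)} = 8 - \frac{-2012 + x}{1492 + N}$ ($J{\left(x,N \right)} = 8 - \frac{x - 2012}{N + 1492} = 8 - \frac{-2012 + x}{1492 + N}$)
$-2458772 + J{\left(-1453,-1821 \right)} = -2458772 + \frac{13948 - -1453 + 8 \left(-1821\right)}{1492 - 1821} = -2458772 + \frac{13948 + 1453 - 14568}{-329} = -2458772 - \frac{119}{47} = - \frac{115562403}{47}$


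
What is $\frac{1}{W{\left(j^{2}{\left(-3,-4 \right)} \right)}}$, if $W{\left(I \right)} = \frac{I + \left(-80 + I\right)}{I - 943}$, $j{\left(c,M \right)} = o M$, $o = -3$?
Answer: $- \frac{799}{208} \approx -3.8413$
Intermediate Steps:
$j{\left(c,M \right)} = - 3 M$
$W{\left(I \right)} = \frac{-80 + 2 I}{-943 + I}$
$\frac{1}{W{\left(j^{2}{\left(-3,-4 \right)} \right)}} = \frac{1}{2 \frac{1}{-943 + \left(\left(-3\right) \left(-4\right)\right)^{2}} \left(-40 + \left(\left(-3\right) \left(-4\right)\right)^{2}\right)} = \frac{1}{2 \frac{1}{-943 + 12^{2}} \left(-40 + 12^{2}\right)} = \frac{1}{2 \frac{1}{-943 + 144} \left(-40 + 144\right)} = \frac{1}{2 \frac{1}{-799} \cdot 104} = \frac{1}{2 \left(- \frac{1}{799}\right) 104} = \frac{1}{- \frac{208}{799}} = - \frac{799}{208}$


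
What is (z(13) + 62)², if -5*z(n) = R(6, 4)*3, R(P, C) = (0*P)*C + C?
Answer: 88804/25 ≈ 3552.2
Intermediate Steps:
R(P, C) = C (R(P, C) = 0*C + C = 0 + C = C)
z(n) = -12/5 (z(n) = -4*3/5 = -⅕*12 = -12/5)
(z(13) + 62)² = (-12/5 + 62)² = (298/5)² = 88804/25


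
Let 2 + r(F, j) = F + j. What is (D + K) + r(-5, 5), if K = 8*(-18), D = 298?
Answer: 152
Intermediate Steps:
r(F, j) = -2 + F + j (r(F, j) = -2 + (F + j) = -2 + F + j)
K = -144
(D + K) + r(-5, 5) = (298 - 144) + (-2 - 5 + 5) = 154 - 2 = 152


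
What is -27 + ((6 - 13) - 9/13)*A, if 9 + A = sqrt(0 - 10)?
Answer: 549/13 - 100*I*sqrt(10)/13 ≈ 42.231 - 24.325*I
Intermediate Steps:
A = -9 + I*sqrt(10) (A = -9 + sqrt(0 - 10) = -9 + sqrt(-10) = -9 + I*sqrt(10) ≈ -9.0 + 3.1623*I)
-27 + ((6 - 13) - 9/13)*A = -27 + ((6 - 13) - 9/13)*(-9 + I*sqrt(10)) = -27 + (-7 - 9*1/13)*(-9 + I*sqrt(10)) = -27 + (-7 - 9/13)*(-9 + I*sqrt(10)) = -27 - 100*(-9 + I*sqrt(10))/13 = -27 + (900/13 - 100*I*sqrt(10)/13) = 549/13 - 100*I*sqrt(10)/13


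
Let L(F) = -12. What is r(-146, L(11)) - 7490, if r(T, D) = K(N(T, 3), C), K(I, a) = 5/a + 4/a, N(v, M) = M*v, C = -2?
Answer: -14989/2 ≈ -7494.5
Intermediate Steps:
K(I, a) = 9/a
r(T, D) = -9/2 (r(T, D) = 9/(-2) = 9*(-½) = -9/2)
r(-146, L(11)) - 7490 = -9/2 - 7490 = -14989/2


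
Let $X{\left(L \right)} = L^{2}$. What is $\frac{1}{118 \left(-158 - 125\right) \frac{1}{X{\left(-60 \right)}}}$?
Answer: $- \frac{1800}{16697} \approx -0.1078$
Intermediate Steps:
$\frac{1}{118 \left(-158 - 125\right) \frac{1}{X{\left(-60 \right)}}} = \frac{1}{118 \left(-158 - 125\right) \frac{1}{\left(-60\right)^{2}}} = \frac{1}{118 \left(-283\right) \frac{1}{3600}} = \frac{1}{\left(-33394\right) \frac{1}{3600}} = \frac{1}{- \frac{16697}{1800}} = - \frac{1800}{16697}$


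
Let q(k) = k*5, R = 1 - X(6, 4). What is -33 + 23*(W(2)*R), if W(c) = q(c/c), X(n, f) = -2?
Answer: 312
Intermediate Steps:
R = 3 (R = 1 - 1*(-2) = 1 + 2 = 3)
q(k) = 5*k
W(c) = 5 (W(c) = 5*(c/c) = 5*1 = 5)
-33 + 23*(W(2)*R) = -33 + 23*(5*3) = -33 + 23*15 = -33 + 345 = 312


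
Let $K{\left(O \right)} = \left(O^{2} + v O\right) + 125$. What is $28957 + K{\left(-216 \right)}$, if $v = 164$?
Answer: $40314$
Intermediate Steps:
$K{\left(O \right)} = 125 + O^{2} + 164 O$ ($K{\left(O \right)} = \left(O^{2} + 164 O\right) + 125 = 125 + O^{2} + 164 O$)
$28957 + K{\left(-216 \right)} = 28957 + \left(125 + \left(-216\right)^{2} + 164 \left(-216\right)\right) = 28957 + \left(125 + 46656 - 35424\right) = 28957 + 11357 = 40314$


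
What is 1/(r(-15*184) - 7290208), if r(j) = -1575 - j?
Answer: -1/7289023 ≈ -1.3719e-7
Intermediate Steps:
1/(r(-15*184) - 7290208) = 1/((-1575 - (-15)*184) - 7290208) = 1/((-1575 - 1*(-2760)) - 7290208) = 1/((-1575 + 2760) - 7290208) = 1/(1185 - 7290208) = 1/(-7289023) = -1/7289023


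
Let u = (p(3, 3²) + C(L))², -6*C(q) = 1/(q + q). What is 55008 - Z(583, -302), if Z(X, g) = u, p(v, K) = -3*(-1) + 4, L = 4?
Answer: 126626207/2304 ≈ 54959.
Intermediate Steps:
C(q) = -1/(12*q) (C(q) = -1/(6*(q + q)) = -1/(2*q)/6 = -1/(12*q))
p(v, K) = 7 (p(v, K) = 3 + 4 = 7)
u = 112225/2304 (u = (7 - 1/12/4)² = (7 - 1/12*¼)² = (7 - 1/48)² = (335/48)² = 112225/2304 ≈ 48.709)
Z(X, g) = 112225/2304
55008 - Z(583, -302) = 55008 - 1*112225/2304 = 55008 - 112225/2304 = 126626207/2304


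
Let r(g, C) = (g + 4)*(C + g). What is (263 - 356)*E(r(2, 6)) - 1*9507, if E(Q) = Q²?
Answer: -223779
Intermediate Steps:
r(g, C) = (4 + g)*(C + g)
(263 - 356)*E(r(2, 6)) - 1*9507 = (263 - 356)*(2² + 4*6 + 4*2 + 6*2)² - 1*9507 = -93*(4 + 24 + 8 + 12)² - 9507 = -93*48² - 9507 = -93*2304 - 9507 = -214272 - 9507 = -223779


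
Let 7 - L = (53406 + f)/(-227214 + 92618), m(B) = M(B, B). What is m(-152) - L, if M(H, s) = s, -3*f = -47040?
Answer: -10734925/67298 ≈ -159.51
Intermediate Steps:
f = 15680 (f = -⅓*(-47040) = 15680)
m(B) = B
L = 505629/67298 (L = 7 - (53406 + 15680)/(-227214 + 92618) = 7 - 69086/(-134596) = 7 - 69086*(-1)/134596 = 7 - 1*(-34543/67298) = 7 + 34543/67298 = 505629/67298 ≈ 7.5133)
m(-152) - L = -152 - 1*505629/67298 = -152 - 505629/67298 = -10734925/67298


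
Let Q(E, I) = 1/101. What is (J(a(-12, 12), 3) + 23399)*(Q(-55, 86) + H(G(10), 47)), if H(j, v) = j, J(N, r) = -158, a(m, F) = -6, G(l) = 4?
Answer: 9412605/101 ≈ 93194.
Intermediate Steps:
Q(E, I) = 1/101
(J(a(-12, 12), 3) + 23399)*(Q(-55, 86) + H(G(10), 47)) = (-158 + 23399)*(1/101 + 4) = 23241*(405/101) = 9412605/101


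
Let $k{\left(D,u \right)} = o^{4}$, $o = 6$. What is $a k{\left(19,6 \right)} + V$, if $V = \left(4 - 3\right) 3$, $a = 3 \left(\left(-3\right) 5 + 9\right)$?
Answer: $-23325$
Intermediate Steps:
$a = -18$ ($a = 3 \left(-15 + 9\right) = 3 \left(-6\right) = -18$)
$k{\left(D,u \right)} = 1296$ ($k{\left(D,u \right)} = 6^{4} = 1296$)
$V = 3$ ($V = 1 \cdot 3 = 3$)
$a k{\left(19,6 \right)} + V = \left(-18\right) 1296 + 3 = -23328 + 3 = -23325$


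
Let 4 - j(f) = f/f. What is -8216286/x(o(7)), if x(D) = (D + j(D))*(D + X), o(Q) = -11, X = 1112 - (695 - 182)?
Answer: 1369381/784 ≈ 1746.7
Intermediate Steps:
j(f) = 3 (j(f) = 4 - f/f = 4 - 1*1 = 4 - 1 = 3)
X = 599 (X = 1112 - 1*513 = 1112 - 513 = 599)
x(D) = (3 + D)*(599 + D) (x(D) = (D + 3)*(D + 599) = (3 + D)*(599 + D))
-8216286/x(o(7)) = -8216286/(1797 + (-11)² + 602*(-11)) = -8216286/(1797 + 121 - 6622) = -8216286/(-4704) = -8216286*(-1/4704) = 1369381/784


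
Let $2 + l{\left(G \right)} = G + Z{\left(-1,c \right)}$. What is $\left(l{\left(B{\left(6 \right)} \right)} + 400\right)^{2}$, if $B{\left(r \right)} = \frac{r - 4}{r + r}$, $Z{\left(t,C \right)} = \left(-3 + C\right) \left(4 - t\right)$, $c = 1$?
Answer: $\frac{5424241}{36} \approx 1.5067 \cdot 10^{5}$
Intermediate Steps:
$B{\left(r \right)} = \frac{-4 + r}{2 r}$
$l{\left(G \right)} = -12 + G$ ($l{\left(G \right)} = -2 + \left(G + \left(-12 + 3 \left(-1\right) + 4 \cdot 1 - 1 \left(-1\right)\right)\right) = -2 + \left(G + \left(-12 - 3 + 4 + 1\right)\right) = -2 + \left(G - 10\right) = -2 + \left(-10 + G\right) = -12 + G$)
$\left(l{\left(B{\left(6 \right)} \right)} + 400\right)^{2} = \left(\left(-12 + \frac{-4 + 6}{2 \cdot 6}\right) + 400\right)^{2} = \left(\left(-12 + \frac{1}{2} \cdot \frac{1}{6} \cdot 2\right) + 400\right)^{2} = \left(\left(-12 + \frac{1}{6}\right) + 400\right)^{2} = \left(- \frac{71}{6} + 400\right)^{2} = \left(\frac{2329}{6}\right)^{2} = \frac{5424241}{36}$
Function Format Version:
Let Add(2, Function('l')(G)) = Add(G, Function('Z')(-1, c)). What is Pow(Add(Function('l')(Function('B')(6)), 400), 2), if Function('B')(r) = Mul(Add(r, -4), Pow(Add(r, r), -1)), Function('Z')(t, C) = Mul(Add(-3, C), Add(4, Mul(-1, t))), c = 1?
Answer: Rational(5424241, 36) ≈ 1.5067e+5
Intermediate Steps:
Function('B')(r) = Mul(Rational(1, 2), Pow(r, -1), Add(-4, r)) (Function('B')(r) = Mul(Add(-4, r), Pow(Mul(2, r), -1)) = Mul(Add(-4, r), Mul(Rational(1, 2), Pow(r, -1))) = Mul(Rational(1, 2), Pow(r, -1), Add(-4, r)))
Function('l')(G) = Add(-12, G) (Function('l')(G) = Add(-2, Add(G, Add(-12, Mul(3, -1), Mul(4, 1), Mul(-1, 1, -1)))) = Add(-2, Add(G, Add(-12, -3, 4, 1))) = Add(-2, Add(G, -10)) = Add(-2, Add(-10, G)) = Add(-12, G))
Pow(Add(Function('l')(Function('B')(6)), 400), 2) = Pow(Add(Add(-12, Mul(Rational(1, 2), Pow(6, -1), Add(-4, 6))), 400), 2) = Pow(Add(Add(-12, Mul(Rational(1, 2), Rational(1, 6), 2)), 400), 2) = Pow(Add(Add(-12, Rational(1, 6)), 400), 2) = Pow(Add(Rational(-71, 6), 400), 2) = Pow(Rational(2329, 6), 2) = Rational(5424241, 36)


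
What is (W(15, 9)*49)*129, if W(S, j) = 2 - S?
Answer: -82173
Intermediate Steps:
(W(15, 9)*49)*129 = ((2 - 1*15)*49)*129 = ((2 - 15)*49)*129 = -13*49*129 = -637*129 = -82173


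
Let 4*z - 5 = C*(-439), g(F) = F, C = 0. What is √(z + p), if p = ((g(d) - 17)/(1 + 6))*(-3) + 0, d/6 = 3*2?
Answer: I*√1351/14 ≈ 2.6254*I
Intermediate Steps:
d = 36 (d = 6*(3*2) = 6*6 = 36)
z = 5/4 (z = 5/4 + (0*(-439))/4 = 5/4 + (¼)*0 = 5/4 + 0 = 5/4 ≈ 1.2500)
p = -57/7 (p = ((36 - 17)/(1 + 6))*(-3) + 0 = (19/7)*(-3) + 0 = -57/7 + 0 = -57/7 ≈ -8.1429)
√(z + p) = √(5/4 - 57/7) = √(-193/28) = I*√1351/14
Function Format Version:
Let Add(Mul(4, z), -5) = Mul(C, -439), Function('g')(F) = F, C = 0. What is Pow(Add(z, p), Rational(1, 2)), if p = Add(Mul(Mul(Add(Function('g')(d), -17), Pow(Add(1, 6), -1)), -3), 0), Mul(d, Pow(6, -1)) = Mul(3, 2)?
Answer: Mul(Rational(1, 14), I, Pow(1351, Rational(1, 2))) ≈ Mul(2.6254, I)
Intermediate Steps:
d = 36 (d = Mul(6, Mul(3, 2)) = Mul(6, 6) = 36)
z = Rational(5, 4) (z = Add(Rational(5, 4), Mul(Rational(1, 4), Mul(0, -439))) = Add(Rational(5, 4), Mul(Rational(1, 4), 0)) = Add(Rational(5, 4), 0) = Rational(5, 4) ≈ 1.2500)
p = Rational(-57, 7) (p = Add(Mul(Mul(Add(36, -17), Pow(Add(1, 6), -1)), -3), 0) = Add(Mul(Mul(19, Pow(7, -1)), -3), 0) = Add(Mul(Mul(19, Rational(1, 7)), -3), 0) = Add(Mul(Rational(19, 7), -3), 0) = Add(Rational(-57, 7), 0) = Rational(-57, 7) ≈ -8.1429)
Pow(Add(z, p), Rational(1, 2)) = Pow(Add(Rational(5, 4), Rational(-57, 7)), Rational(1, 2)) = Pow(Rational(-193, 28), Rational(1, 2)) = Mul(Rational(1, 14), I, Pow(1351, Rational(1, 2)))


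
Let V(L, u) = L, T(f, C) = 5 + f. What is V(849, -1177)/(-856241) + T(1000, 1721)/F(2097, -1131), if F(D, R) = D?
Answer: 286247284/598512459 ≈ 0.47826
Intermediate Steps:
V(849, -1177)/(-856241) + T(1000, 1721)/F(2097, -1131) = 849/(-856241) + (5 + 1000)/2097 = 849*(-1/856241) + 1005*(1/2097) = -849/856241 + 335/699 = 286247284/598512459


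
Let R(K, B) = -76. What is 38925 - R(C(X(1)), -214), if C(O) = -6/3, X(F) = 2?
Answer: 39001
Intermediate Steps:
C(O) = -2 (C(O) = -6*⅓ = -2)
38925 - R(C(X(1)), -214) = 38925 - 1*(-76) = 38925 + 76 = 39001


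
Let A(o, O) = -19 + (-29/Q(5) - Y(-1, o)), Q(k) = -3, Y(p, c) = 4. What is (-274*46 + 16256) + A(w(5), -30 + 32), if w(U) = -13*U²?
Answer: 10916/3 ≈ 3638.7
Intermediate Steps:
A(o, O) = -40/3 (A(o, O) = -19 + (-29/(-3) - 1*4) = -19 + (-29*(-⅓) - 4) = -19 + (29/3 - 4) = -19 + 17/3 = -40/3)
(-274*46 + 16256) + A(w(5), -30 + 32) = (-274*46 + 16256) - 40/3 = (-12604 + 16256) - 40/3 = 3652 - 40/3 = 10916/3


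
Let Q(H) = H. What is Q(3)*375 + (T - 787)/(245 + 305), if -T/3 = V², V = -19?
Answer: 5608/5 ≈ 1121.6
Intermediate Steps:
T = -1083 (T = -3*(-19)² = -3*361 = -1083)
Q(3)*375 + (T - 787)/(245 + 305) = 3*375 + (-1083 - 787)/(245 + 305) = 1125 - 1870/550 = 1125 - 1870*1/550 = 1125 - 17/5 = 5608/5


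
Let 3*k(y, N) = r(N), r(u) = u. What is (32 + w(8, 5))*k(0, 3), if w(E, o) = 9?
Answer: 41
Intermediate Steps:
k(y, N) = N/3
(32 + w(8, 5))*k(0, 3) = (32 + 9)*((⅓)*3) = 41*1 = 41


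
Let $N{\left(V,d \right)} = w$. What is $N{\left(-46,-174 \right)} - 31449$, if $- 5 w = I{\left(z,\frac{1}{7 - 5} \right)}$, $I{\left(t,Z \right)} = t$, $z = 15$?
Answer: $-31452$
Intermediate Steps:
$w = -3$ ($w = \left(- \frac{1}{5}\right) 15 = -3$)
$N{\left(V,d \right)} = -3$
$N{\left(-46,-174 \right)} - 31449 = -3 - 31449 = -31452$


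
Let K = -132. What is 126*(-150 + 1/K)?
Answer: -415821/22 ≈ -18901.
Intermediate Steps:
126*(-150 + 1/K) = 126*(-150 + 1/(-132)) = 126*(-150 - 1/132) = 126*(-19801/132) = -415821/22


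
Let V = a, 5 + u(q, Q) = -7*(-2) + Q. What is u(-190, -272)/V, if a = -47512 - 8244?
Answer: 1/212 ≈ 0.0047170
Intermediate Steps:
a = -55756
u(q, Q) = 9 + Q (u(q, Q) = -5 + (-7*(-2) + Q) = -5 + (14 + Q) = 9 + Q)
V = -55756
u(-190, -272)/V = (9 - 272)/(-55756) = -263*(-1/55756) = 1/212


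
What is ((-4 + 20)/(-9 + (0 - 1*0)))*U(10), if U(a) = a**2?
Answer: -1600/9 ≈ -177.78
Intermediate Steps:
((-4 + 20)/(-9 + (0 - 1*0)))*U(10) = ((-4 + 20)/(-9 + (0 - 1*0)))*10**2 = (16/(-9 + (0 + 0)))*100 = (16/(-9 + 0))*100 = (16/(-9))*100 = (16*(-1/9))*100 = -16/9*100 = -1600/9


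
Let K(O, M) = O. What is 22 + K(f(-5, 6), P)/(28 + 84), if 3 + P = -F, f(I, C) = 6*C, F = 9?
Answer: 625/28 ≈ 22.321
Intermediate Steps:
P = -12 (P = -3 - 1*9 = -3 - 9 = -12)
22 + K(f(-5, 6), P)/(28 + 84) = 22 + (6*6)/(28 + 84) = 22 + 36/112 = 22 + (1/112)*36 = 22 + 9/28 = 625/28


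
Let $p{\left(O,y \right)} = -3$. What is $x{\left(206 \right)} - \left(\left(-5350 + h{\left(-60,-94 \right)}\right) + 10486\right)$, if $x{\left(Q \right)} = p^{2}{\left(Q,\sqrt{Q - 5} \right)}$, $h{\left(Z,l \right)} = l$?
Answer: $-5033$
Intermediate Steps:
$x{\left(Q \right)} = 9$ ($x{\left(Q \right)} = \left(-3\right)^{2} = 9$)
$x{\left(206 \right)} - \left(\left(-5350 + h{\left(-60,-94 \right)}\right) + 10486\right) = 9 - \left(\left(-5350 - 94\right) + 10486\right) = 9 - \left(-5444 + 10486\right) = 9 - 5042 = -5033$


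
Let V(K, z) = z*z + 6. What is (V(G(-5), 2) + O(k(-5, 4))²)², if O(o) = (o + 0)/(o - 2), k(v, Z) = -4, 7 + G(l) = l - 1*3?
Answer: 8836/81 ≈ 109.09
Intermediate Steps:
G(l) = -10 + l (G(l) = -7 + (l - 1*3) = -7 + (l - 3) = -7 + (-3 + l) = -10 + l)
O(o) = o/(-2 + o)
V(K, z) = 6 + z² (V(K, z) = z² + 6 = 6 + z²)
(V(G(-5), 2) + O(k(-5, 4))²)² = ((6 + 2²) + (-4/(-2 - 4))²)² = ((6 + 4) + (-4/(-6))²)² = (10 + (-4*(-⅙))²)² = (10 + (⅔)²)² = (10 + 4/9)² = (94/9)² = 8836/81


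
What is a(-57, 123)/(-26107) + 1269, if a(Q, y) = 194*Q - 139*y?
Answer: 33157938/26107 ≈ 1270.1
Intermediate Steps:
a(Q, y) = -139*y + 194*Q
a(-57, 123)/(-26107) + 1269 = (-139*123 + 194*(-57))/(-26107) + 1269 = (-17097 - 11058)*(-1/26107) + 1269 = -28155*(-1/26107) + 1269 = 28155/26107 + 1269 = 33157938/26107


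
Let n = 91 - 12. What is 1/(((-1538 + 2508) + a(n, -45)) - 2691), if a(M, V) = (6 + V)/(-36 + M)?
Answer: -43/74042 ≈ -0.00058075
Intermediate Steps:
n = 79
a(M, V) = (6 + V)/(-36 + M)
1/(((-1538 + 2508) + a(n, -45)) - 2691) = 1/(((-1538 + 2508) + (6 - 45)/(-36 + 79)) - 2691) = 1/((970 - 39/43) - 2691) = 1/(41671/43 - 2691) = 1/(-74042/43) = -43/74042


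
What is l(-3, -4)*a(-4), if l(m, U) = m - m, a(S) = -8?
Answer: 0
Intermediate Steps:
l(m, U) = 0
l(-3, -4)*a(-4) = 0*(-8) = 0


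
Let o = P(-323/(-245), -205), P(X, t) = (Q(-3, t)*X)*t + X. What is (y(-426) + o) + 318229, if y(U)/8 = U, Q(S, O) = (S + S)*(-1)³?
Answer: 76734178/245 ≈ 3.1320e+5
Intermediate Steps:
Q(S, O) = -2*S (Q(S, O) = (2*S)*(-1) = -2*S)
y(U) = 8*U
P(X, t) = X + 6*X*t (P(X, t) = ((-2*(-3))*X)*t + X = (6*X)*t + X = 6*X*t + X = X + 6*X*t)
o = -396967/245 (o = (-323/(-245))*(1 + 6*(-205)) = (-323*(-1/245))*(1 - 1230) = (323/245)*(-1229) = -396967/245 ≈ -1620.3)
(y(-426) + o) + 318229 = (8*(-426) - 396967/245) + 318229 = (-3408 - 396967/245) + 318229 = -1231927/245 + 318229 = 76734178/245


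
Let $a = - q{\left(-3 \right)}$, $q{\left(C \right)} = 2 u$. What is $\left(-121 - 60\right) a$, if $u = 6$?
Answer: $2172$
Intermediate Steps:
$q{\left(C \right)} = 12$ ($q{\left(C \right)} = 2 \cdot 6 = 12$)
$a = -12$ ($a = \left(-1\right) 12 = -12$)
$\left(-121 - 60\right) a = \left(-121 - 60\right) \left(-12\right) = \left(-181\right) \left(-12\right) = 2172$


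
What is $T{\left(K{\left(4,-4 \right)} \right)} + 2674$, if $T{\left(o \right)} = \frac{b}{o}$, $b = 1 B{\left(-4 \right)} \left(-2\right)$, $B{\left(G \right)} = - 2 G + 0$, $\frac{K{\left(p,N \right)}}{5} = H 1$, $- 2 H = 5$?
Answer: $\frac{66882}{25} \approx 2675.3$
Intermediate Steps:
$H = - \frac{5}{2}$ ($H = \left(- \frac{1}{2}\right) 5 = - \frac{5}{2} \approx -2.5$)
$K{\left(p,N \right)} = - \frac{25}{2}$ ($K{\left(p,N \right)} = 5 \left(\left(- \frac{5}{2}\right) 1\right) = 5 \left(- \frac{5}{2}\right) = - \frac{25}{2}$)
$B{\left(G \right)} = - 2 G$
$b = -16$ ($b = 1 \left(\left(-2\right) \left(-4\right)\right) \left(-2\right) = 1 \cdot 8 \left(-2\right) = 8 \left(-2\right) = -16$)
$T{\left(o \right)} = - \frac{16}{o}$
$T{\left(K{\left(4,-4 \right)} \right)} + 2674 = - \frac{16}{- \frac{25}{2}} + 2674 = \left(-16\right) \left(- \frac{2}{25}\right) + 2674 = \frac{32}{25} + 2674 = \frac{66882}{25}$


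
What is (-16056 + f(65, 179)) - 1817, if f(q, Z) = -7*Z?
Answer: -19126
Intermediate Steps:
(-16056 + f(65, 179)) - 1817 = (-16056 - 7*179) - 1817 = (-16056 - 1253) - 1817 = -17309 - 1817 = -19126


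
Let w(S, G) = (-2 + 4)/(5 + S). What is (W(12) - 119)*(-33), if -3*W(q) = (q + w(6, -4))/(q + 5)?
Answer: 66893/17 ≈ 3934.9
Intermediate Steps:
w(S, G) = 2/(5 + S)
W(q) = -(2/11 + q)/(3*(5 + q)) (W(q) = -(q + 2/(5 + 6))/(3*(q + 5)) = -(q + 2/11)/(3*(5 + q)) = -(2/11 + q)/(3*(5 + q)))
(W(12) - 119)*(-33) = ((-2 - 11*12)/(33*(5 + 12)) - 119)*(-33) = ((1/33)*(-2 - 132)/17 - 119)*(-33) = ((1/33)*(1/17)*(-134) - 119)*(-33) = (-134/561 - 119)*(-33) = -66893/561*(-33) = 66893/17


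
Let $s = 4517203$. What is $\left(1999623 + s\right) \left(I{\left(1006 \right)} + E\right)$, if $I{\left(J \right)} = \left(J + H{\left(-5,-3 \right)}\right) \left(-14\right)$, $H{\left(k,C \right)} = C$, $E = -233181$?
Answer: $-1611109274198$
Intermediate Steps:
$I{\left(J \right)} = 42 - 14 J$ ($I{\left(J \right)} = \left(J - 3\right) \left(-14\right) = \left(-3 + J\right) \left(-14\right) = 42 - 14 J$)
$\left(1999623 + s\right) \left(I{\left(1006 \right)} + E\right) = \left(1999623 + 4517203\right) \left(\left(42 - 14084\right) - 233181\right) = 6516826 \left(\left(42 - 14084\right) - 233181\right) = 6516826 \left(-14042 - 233181\right) = 6516826 \left(-247223\right) = -1611109274198$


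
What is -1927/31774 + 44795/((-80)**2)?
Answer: 141098353/20335360 ≈ 6.9386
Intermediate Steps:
-1927/31774 + 44795/((-80)**2) = -1927*1/31774 + 44795/6400 = -1927/31774 + 44795*(1/6400) = -1927/31774 + 8959/1280 = 141098353/20335360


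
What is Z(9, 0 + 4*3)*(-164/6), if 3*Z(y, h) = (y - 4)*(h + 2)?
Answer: -5740/9 ≈ -637.78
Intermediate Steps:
Z(y, h) = (-4 + y)*(2 + h)/3 (Z(y, h) = ((y - 4)*(h + 2))/3 = ((-4 + y)*(2 + h))/3 = (-4 + y)*(2 + h)/3)
Z(9, 0 + 4*3)*(-164/6) = (-8/3 - 4*(0 + 4*3)/3 + (2/3)*9 + (1/3)*(0 + 4*3)*9)*(-164/6) = (-8/3 - 4*(0 + 12)/3 + 6 + (1/3)*(0 + 12)*9)*(-164*1/6) = (-8/3 - 4/3*12 + 6 + (1/3)*12*9)*(-82/3) = (-8/3 - 16 + 6 + 36)*(-82/3) = (70/3)*(-82/3) = -5740/9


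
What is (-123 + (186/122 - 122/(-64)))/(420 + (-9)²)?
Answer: -233399/977952 ≈ -0.23866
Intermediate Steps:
(-123 + (186/122 - 122/(-64)))/(420 + (-9)²) = (-123 + (186*(1/122) - 122*(-1/64)))/(420 + 81) = (-123 + (93/61 + 61/32))/501 = (-123 + 6697/1952)*(1/501) = -233399/1952*1/501 = -233399/977952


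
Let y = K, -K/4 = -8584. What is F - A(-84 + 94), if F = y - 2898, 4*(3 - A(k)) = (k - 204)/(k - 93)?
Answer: 5218307/166 ≈ 31436.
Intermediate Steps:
K = 34336 (K = -4*(-8584) = 34336)
A(k) = 3 - (-204 + k)/(4*(-93 + k)) (A(k) = 3 - (k - 204)/(4*(k - 93)) = 3 - (-204 + k)/(4*(-93 + k)))
y = 34336
F = 31438 (F = 34336 - 2898 = 31438)
F - A(-84 + 94) = 31438 - (-912 + 11*(-84 + 94))/(4*(-93 + (-84 + 94))) = 31438 - (-912 + 11*10)/(4*(-93 + 10)) = 31438 - (-912 + 110)/(4*(-83)) = 31438 - (-1)*(-802)/(4*83) = 31438 - 1*401/166 = 31438 - 401/166 = 5218307/166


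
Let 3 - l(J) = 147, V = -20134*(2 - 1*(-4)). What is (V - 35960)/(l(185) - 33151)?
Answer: 156764/33295 ≈ 4.7083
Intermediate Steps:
V = -120804 (V = -20134*(2 + 4) = -20134*6 = -120804)
l(J) = -144 (l(J) = 3 - 1*147 = 3 - 147 = -144)
(V - 35960)/(l(185) - 33151) = (-120804 - 35960)/(-144 - 33151) = -156764/(-33295) = -156764*(-1/33295) = 156764/33295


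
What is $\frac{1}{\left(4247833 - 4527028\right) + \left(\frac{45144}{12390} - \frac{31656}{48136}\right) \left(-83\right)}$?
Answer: $- \frac{12425105}{3472106548824} \approx -3.5785 \cdot 10^{-6}$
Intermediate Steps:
$\frac{1}{\left(4247833 - 4527028\right) + \left(\frac{45144}{12390} - \frac{31656}{48136}\right) \left(-83\right)} = \frac{1}{\left(4247833 - 4527028\right) + \left(45144 \cdot \frac{1}{12390} - \frac{3957}{6017}\right) \left(-83\right)} = \frac{1}{-279195 + \left(\frac{7524}{2065} - \frac{3957}{6017}\right) \left(-83\right)} = \frac{1}{-279195 + \frac{37100703}{12425105} \left(-83\right)} = \frac{1}{-279195 - \frac{3079358349}{12425105}} = \frac{1}{- \frac{3472106548824}{12425105}} = - \frac{12425105}{3472106548824}$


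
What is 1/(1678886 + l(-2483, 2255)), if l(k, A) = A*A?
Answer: 1/6763911 ≈ 1.4784e-7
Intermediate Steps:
l(k, A) = A²
1/(1678886 + l(-2483, 2255)) = 1/(1678886 + 2255²) = 1/(1678886 + 5085025) = 1/6763911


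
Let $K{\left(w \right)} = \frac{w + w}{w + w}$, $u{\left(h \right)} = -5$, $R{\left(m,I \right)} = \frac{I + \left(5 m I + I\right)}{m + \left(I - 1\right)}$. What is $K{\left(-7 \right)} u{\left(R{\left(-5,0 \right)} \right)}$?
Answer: $-5$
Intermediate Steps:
$R{\left(m,I \right)} = \frac{2 I + 5 I m}{-1 + I + m}$ ($R{\left(m,I \right)} = \frac{I + \left(5 I m + I\right)}{m + \left(-1 + I\right)} = \frac{I + \left(I + 5 I m\right)}{-1 + I + m} = \frac{2 I + 5 I m}{-1 + I + m}$)
$K{\left(w \right)} = 1$ ($K{\left(w \right)} = \frac{2 w}{2 w} = 2 w \frac{1}{2 w} = 1$)
$K{\left(-7 \right)} u{\left(R{\left(-5,0 \right)} \right)} = 1 \left(-5\right) = -5$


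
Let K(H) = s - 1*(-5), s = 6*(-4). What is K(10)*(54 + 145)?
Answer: -3781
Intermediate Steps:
s = -24
K(H) = -19 (K(H) = -24 - 1*(-5) = -24 + 5 = -19)
K(10)*(54 + 145) = -19*(54 + 145) = -19*199 = -3781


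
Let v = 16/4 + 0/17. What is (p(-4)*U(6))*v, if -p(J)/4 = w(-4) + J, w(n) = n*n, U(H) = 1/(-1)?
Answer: 192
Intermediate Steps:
U(H) = -1
w(n) = n²
p(J) = -64 - 4*J (p(J) = -4*((-4)² + J) = -4*(16 + J) = -64 - 4*J)
v = 4 (v = 16*(¼) + 0*(1/17) = 4 + 0 = 4)
(p(-4)*U(6))*v = ((-64 - 4*(-4))*(-1))*4 = ((-64 + 16)*(-1))*4 = -48*(-1)*4 = 48*4 = 192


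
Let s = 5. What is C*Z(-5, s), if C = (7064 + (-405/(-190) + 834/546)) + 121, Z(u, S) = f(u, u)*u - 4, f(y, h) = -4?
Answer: 198867064/1729 ≈ 1.1502e+5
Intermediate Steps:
Z(u, S) = -4 - 4*u (Z(u, S) = -4*u - 4 = -4 - 4*u)
C = 24858383/3458 (C = (7064 + (-405*(-1/190) + 834*(1/546))) + 121 = (7064 + (81/38 + 139/91)) + 121 = (7064 + 12653/3458) + 121 = 24439965/3458 + 121 = 24858383/3458 ≈ 7188.7)
C*Z(-5, s) = 24858383*(-4 - 4*(-5))/3458 = 24858383*(-4 + 20)/3458 = (24858383/3458)*16 = 198867064/1729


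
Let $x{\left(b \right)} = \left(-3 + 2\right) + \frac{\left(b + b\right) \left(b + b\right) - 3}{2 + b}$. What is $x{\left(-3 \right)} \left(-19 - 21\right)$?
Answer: $1360$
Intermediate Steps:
$x{\left(b \right)} = -1 + \frac{-3 + 4 b^{2}}{2 + b}$ ($x{\left(b \right)} = -1 + \frac{2 b 2 b - 3}{2 + b} = -1 + \frac{4 b^{2} - 3}{2 + b} = -1 + \frac{-3 + 4 b^{2}}{2 + b}$)
$x{\left(-3 \right)} \left(-19 - 21\right) = \frac{-5 - -3 + 4 \left(-3\right)^{2}}{2 - 3} \left(-19 - 21\right) = \frac{-5 + 3 + 4 \cdot 9}{-1} \left(-19 + \left(-21 + 0\right)\right) = - (-5 + 3 + 36) \left(-19 - 21\right) = \left(-1\right) 34 \left(-40\right) = \left(-34\right) \left(-40\right) = 1360$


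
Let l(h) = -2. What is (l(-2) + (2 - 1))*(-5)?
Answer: 5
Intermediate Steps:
(l(-2) + (2 - 1))*(-5) = (-2 + (2 - 1))*(-5) = (-2 + 1)*(-5) = -1*(-5) = 5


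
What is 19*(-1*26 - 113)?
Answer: -2641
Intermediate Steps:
19*(-1*26 - 113) = 19*(-26 - 113) = 19*(-139) = -2641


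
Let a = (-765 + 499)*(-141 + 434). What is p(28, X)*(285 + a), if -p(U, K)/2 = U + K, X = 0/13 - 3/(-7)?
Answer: 30905894/7 ≈ 4.4151e+6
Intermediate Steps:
a = -77938 (a = -266*293 = -77938)
X = 3/7 (X = 0*(1/13) - 3*(-⅐) = 0 + 3/7 = 3/7 ≈ 0.42857)
p(U, K) = -2*K - 2*U (p(U, K) = -2*(U + K) = -2*(K + U) = -2*K - 2*U)
p(28, X)*(285 + a) = (-2*3/7 - 2*28)*(285 - 77938) = (-6/7 - 56)*(-77653) = -398/7*(-77653) = 30905894/7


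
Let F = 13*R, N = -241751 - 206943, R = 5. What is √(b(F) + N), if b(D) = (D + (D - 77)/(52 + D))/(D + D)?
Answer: I*√68246281470/390 ≈ 669.85*I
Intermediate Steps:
N = -448694
F = 65 (F = 13*5 = 65)
b(D) = (D + (-77 + D)/(52 + D))/(2*D) (b(D) = (D + (-77 + D)/(52 + D))/((2*D)) = (D + (-77 + D)/(52 + D))*(1/(2*D)) = (D + (-77 + D)/(52 + D))/(2*D))
√(b(F) + N) = √((½)*(-77 + 65² + 53*65)/(65*(52 + 65)) - 448694) = √((½)*(1/65)*(-77 + 4225 + 3445)/117 - 448694) = √((½)*(1/65)*(1/117)*7593 - 448694) = √(2531/5070 - 448694) = √(-2274876049/5070) = I*√68246281470/390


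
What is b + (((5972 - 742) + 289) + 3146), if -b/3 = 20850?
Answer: -53885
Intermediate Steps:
b = -62550 (b = -3*20850 = -62550)
b + (((5972 - 742) + 289) + 3146) = -62550 + (((5972 - 742) + 289) + 3146) = -62550 + ((5230 + 289) + 3146) = -62550 + (5519 + 3146) = -62550 + 8665 = -53885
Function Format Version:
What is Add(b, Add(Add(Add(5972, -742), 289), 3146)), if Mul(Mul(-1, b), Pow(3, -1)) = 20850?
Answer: -53885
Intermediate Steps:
b = -62550 (b = Mul(-3, 20850) = -62550)
Add(b, Add(Add(Add(5972, -742), 289), 3146)) = Add(-62550, Add(Add(Add(5972, -742), 289), 3146)) = Add(-62550, Add(Add(5230, 289), 3146)) = Add(-62550, Add(5519, 3146)) = Add(-62550, 8665) = -53885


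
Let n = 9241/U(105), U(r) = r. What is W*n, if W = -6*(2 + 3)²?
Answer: -92410/7 ≈ -13201.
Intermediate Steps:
W = -150 (W = -6*5² = -6*25 = -150)
n = 9241/105 ≈ 88.010
W*n = -150*9241/105 = -92410/7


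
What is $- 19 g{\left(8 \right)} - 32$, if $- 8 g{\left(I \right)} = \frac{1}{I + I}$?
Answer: $- \frac{4077}{128} \approx -31.852$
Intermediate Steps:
$g{\left(I \right)} = - \frac{1}{16 I}$ ($g{\left(I \right)} = - \frac{1}{8 \left(I + I\right)} = - \frac{1}{8 \cdot 2 I} = - \frac{\frac{1}{2} \frac{1}{I}}{8} = - \frac{1}{16 I}$)
$- 19 g{\left(8 \right)} - 32 = - 19 \left(- \frac{1}{16 \cdot 8}\right) - 32 = - 19 \left(\left(- \frac{1}{16}\right) \frac{1}{8}\right) - 32 = \left(-19\right) \left(- \frac{1}{128}\right) - 32 = \frac{19}{128} - 32 = - \frac{4077}{128}$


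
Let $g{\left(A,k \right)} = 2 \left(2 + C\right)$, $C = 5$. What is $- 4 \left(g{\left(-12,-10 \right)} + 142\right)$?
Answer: $-624$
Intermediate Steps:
$g{\left(A,k \right)} = 14$ ($g{\left(A,k \right)} = 2 \left(2 + 5\right) = 2 \cdot 7 = 14$)
$- 4 \left(g{\left(-12,-10 \right)} + 142\right) = - 4 \left(14 + 142\right) = \left(-4\right) 156 = -624$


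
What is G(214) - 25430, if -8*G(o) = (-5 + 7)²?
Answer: -50861/2 ≈ -25431.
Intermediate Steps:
G(o) = -½ (G(o) = -(-5 + 7)²/8 = -⅛*2² = -⅛*4 = -½)
G(214) - 25430 = -½ - 25430 = -50861/2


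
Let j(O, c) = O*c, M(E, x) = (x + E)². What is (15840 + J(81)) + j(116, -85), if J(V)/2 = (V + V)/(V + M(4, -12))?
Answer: 867424/145 ≈ 5982.2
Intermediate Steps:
M(E, x) = (E + x)²
J(V) = 4*V/(64 + V) (J(V) = 2*((V + V)/(V + (4 - 12)²)) = 2*((2*V)/(V + (-8)²)) = 2*((2*V)/(V + 64)) = 2*((2*V)/(64 + V)) = 2*(2*V/(64 + V)) = 4*V/(64 + V))
(15840 + J(81)) + j(116, -85) = (15840 + 4*81/(64 + 81)) + 116*(-85) = (15840 + 4*81/145) - 9860 = (15840 + 4*81*(1/145)) - 9860 = (15840 + 324/145) - 9860 = 2297124/145 - 9860 = 867424/145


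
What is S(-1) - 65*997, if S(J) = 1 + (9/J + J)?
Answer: -64814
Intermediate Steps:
S(J) = 1 + J + 9/J (S(J) = 1 + (J + 9/J) = 1 + J + 9/J)
S(-1) - 65*997 = (1 - 1 + 9/(-1)) - 65*997 = (1 - 1 + 9*(-1)) - 64805 = (1 - 1 - 9) - 64805 = -9 - 64805 = -64814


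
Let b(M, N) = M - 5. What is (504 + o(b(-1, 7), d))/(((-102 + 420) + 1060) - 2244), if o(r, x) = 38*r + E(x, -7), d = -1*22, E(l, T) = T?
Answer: -269/866 ≈ -0.31062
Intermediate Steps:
d = -22
b(M, N) = -5 + M
o(r, x) = -7 + 38*r (o(r, x) = 38*r - 7 = -7 + 38*r)
(504 + o(b(-1, 7), d))/(((-102 + 420) + 1060) - 2244) = (504 + (-7 + 38*(-5 - 1)))/(((-102 + 420) + 1060) - 2244) = (504 + (-7 + 38*(-6)))/((318 + 1060) - 2244) = (504 + (-7 - 228))/(1378 - 2244) = (504 - 235)/(-866) = 269*(-1/866) = -269/866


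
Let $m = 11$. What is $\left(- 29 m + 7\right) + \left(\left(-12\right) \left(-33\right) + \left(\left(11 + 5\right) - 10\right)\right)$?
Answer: $90$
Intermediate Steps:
$\left(- 29 m + 7\right) + \left(\left(-12\right) \left(-33\right) + \left(\left(11 + 5\right) - 10\right)\right) = \left(\left(-29\right) 11 + 7\right) + \left(\left(-12\right) \left(-33\right) + \left(\left(11 + 5\right) - 10\right)\right) = \left(-319 + 7\right) + \left(396 + \left(16 - 10\right)\right) = -312 + \left(396 + 6\right) = -312 + 402 = 90$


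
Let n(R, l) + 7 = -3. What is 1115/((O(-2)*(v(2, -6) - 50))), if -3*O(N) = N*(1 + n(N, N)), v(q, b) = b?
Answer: 1115/336 ≈ 3.3185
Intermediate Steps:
n(R, l) = -10 (n(R, l) = -7 - 3 = -10)
O(N) = 3*N (O(N) = -N*(1 - 10)/3 = -N*(-9)/3 = -(-3)*N = 3*N)
1115/((O(-2)*(v(2, -6) - 50))) = 1115/(((3*(-2))*(-6 - 50))) = 1115/((-6*(-56))) = 1115/336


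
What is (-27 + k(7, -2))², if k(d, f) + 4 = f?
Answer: 1089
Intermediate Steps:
k(d, f) = -4 + f
(-27 + k(7, -2))² = (-27 + (-4 - 2))² = (-27 - 6)² = (-33)² = 1089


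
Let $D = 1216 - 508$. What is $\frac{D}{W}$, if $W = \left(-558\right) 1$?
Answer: $- \frac{118}{93} \approx -1.2688$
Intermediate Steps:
$D = 708$
$W = -558$
$\frac{D}{W} = \frac{708}{-558} = 708 \left(- \frac{1}{558}\right) = - \frac{118}{93}$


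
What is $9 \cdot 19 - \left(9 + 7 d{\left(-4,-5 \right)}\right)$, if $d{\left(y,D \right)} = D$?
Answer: $197$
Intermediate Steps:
$9 \cdot 19 - \left(9 + 7 d{\left(-4,-5 \right)}\right) = 9 \cdot 19 - -26 = 171 + \left(35 - 9\right) = 171 + 26 = 197$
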